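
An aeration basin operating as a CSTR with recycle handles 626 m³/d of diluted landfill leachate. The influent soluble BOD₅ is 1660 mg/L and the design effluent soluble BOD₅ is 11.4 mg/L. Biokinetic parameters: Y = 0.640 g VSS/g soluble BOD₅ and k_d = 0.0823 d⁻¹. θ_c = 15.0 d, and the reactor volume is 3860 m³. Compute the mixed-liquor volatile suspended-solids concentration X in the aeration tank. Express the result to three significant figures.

X ≈ 1150 mg/L

From V·X·(1 + k_d·θ_c) = Y·Q·(S₀ − S)·θ_c: X = 0.640 × 626 × (1660 − 11.4) × 15.0 / [3860 × (1 + 0.0823 × 15.0)] = 1149 mg/L.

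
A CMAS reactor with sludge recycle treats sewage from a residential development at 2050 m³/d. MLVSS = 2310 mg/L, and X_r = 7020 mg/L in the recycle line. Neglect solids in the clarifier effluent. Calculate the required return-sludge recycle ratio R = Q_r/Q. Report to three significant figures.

Solids balance on the clarifier gives (1+R)X = R·X_r, so R = X/(X_r − X) = 2310 / (7020 − 2310) = 0.4904.

R ≈ 0.490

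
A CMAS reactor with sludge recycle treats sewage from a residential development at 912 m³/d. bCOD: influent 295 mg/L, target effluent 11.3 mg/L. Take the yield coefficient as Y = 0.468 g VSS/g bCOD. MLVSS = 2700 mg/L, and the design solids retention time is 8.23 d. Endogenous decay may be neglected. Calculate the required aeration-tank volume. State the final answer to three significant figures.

Biomass mass balance (decay neglected): V·X = Y·Q·(S₀ − S)·θ_c, so V = 0.468 × 912 × (295 − 11.3) × 8.23 / 2700 = 369.1 m³.

V ≈ 369 m³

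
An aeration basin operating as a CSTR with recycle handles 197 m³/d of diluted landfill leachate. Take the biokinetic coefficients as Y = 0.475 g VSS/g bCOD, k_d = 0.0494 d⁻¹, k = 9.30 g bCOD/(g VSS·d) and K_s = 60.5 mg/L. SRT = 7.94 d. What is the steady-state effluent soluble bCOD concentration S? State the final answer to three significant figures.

For a completely mixed reactor with recycle the Lawrence–McCarty relation gives S = K_s·(1 + k_d·θ_c) / [θ_c·(Y·k − k_d) − 1] = 60.5 × (1 + 0.0494 × 7.94) / [7.94 × (0.475 × 9.30 − 0.0494) − 1] = 84.23 / 33.68 = 2.501 mg/L.

S ≈ 2.50 mg/L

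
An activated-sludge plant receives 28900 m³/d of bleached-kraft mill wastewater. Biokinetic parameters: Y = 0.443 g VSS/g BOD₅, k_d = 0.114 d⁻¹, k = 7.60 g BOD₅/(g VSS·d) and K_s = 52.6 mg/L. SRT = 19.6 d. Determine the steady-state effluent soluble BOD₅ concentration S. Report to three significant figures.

S ≈ 2.71 mg/L

Effluent substrate depends only on kinetics and SRT: S = K_s(1 + k_d θ_c) / [θ_c(Yk − k_d) − 1] = 52.6 × (1 + 0.114 × 19.6) / [19.6 × (0.443 × 7.60 − 0.114) − 1] = 170.1 / 62.75 = 2.711 mg/L.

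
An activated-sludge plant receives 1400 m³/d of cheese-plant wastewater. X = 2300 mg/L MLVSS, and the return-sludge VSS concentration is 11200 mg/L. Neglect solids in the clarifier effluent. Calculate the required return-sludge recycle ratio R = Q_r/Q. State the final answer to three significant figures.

Solids balance on the clarifier gives (1+R)X = R·X_r, so R = X/(X_r − X) = 2300 / (11200 − 2300) = 0.2584.

R ≈ 0.258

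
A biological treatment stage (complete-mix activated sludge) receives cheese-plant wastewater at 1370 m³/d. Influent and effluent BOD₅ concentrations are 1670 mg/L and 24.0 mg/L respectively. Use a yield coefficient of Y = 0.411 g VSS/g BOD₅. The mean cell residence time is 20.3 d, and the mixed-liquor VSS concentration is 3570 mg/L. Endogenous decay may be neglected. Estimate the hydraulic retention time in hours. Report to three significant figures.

V·X = Y·Q·ΔS·θ_c gives V = 0.411 × 1370 × (1670 − 24.0) × 20.3 / 3570 = 5270 m³.
HRT = V/Q = 5270 m³ / 1370 m³·d⁻¹ = 3.847 d × 24 = 92.32 h.

τ ≈ 92.3 h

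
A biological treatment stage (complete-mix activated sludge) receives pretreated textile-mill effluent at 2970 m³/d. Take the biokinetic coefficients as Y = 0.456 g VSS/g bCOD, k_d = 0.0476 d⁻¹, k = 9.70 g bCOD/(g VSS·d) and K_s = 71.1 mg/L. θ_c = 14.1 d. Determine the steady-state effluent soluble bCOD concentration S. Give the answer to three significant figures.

Effluent substrate depends only on kinetics and SRT: S = K_s(1 + k_d θ_c) / [θ_c(Yk − k_d) − 1] = 71.1 × (1 + 0.0476 × 14.1) / [14.1 × (0.456 × 9.70 − 0.0476) − 1] = 118.8 / 60.70 = 1.958 mg/L.

S ≈ 1.96 mg/L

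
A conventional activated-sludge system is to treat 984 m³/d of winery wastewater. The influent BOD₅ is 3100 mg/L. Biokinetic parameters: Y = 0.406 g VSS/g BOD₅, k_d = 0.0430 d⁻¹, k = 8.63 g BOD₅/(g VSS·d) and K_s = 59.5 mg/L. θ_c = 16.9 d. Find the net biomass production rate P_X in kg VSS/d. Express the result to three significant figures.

From the Monod/SRT balance for a CMAS, S = K_s·(1+k_d θ_c)/[θ_c·(Y k − k_d) − 1] = 59.5 × (1 + 0.0430 × 16.9) / [16.9 × (0.406 × 8.63 − 0.0430) − 1] = 102.7 / 57.49 = 1.787 mg/L.
Observed yield with endogenous decay: Y_obs = Y / (1 + k_d·θ_c) = 0.406 / (1 + 0.0430 × 16.9) = 0.406 / 1.727 = 0.2351 g VSS/g BOD₅.
Q·(S₀ − S) = 984 × (3100 − 1.79) × 10⁻³ = 3049 kg/d removed.
Net biomass production P_X = Y_obs × Q·(S₀ − S) = 0.2351 × 3049 = 716.8 kg VSS/d.

P_X ≈ 717 kg VSS/d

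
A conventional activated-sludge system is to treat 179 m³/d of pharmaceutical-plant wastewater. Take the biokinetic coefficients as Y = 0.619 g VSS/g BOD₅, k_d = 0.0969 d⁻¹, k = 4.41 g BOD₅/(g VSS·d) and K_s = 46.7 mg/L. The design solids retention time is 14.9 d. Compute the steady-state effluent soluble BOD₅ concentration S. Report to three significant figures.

S ≈ 2.99 mg/L

From the Monod/SRT balance for a CMAS, S = K_s·(1+k_d θ_c)/[θ_c·(Y k − k_d) − 1] = 46.7 × (1 + 0.0969 × 14.9) / [14.9 × (0.619 × 4.41 − 0.0969) − 1] = 114.1 / 38.23 = 2.985 mg/L.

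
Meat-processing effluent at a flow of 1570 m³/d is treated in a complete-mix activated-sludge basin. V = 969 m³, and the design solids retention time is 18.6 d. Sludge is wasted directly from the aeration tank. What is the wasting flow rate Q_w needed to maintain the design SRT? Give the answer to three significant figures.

Wasting from the aeration tank: Q_w = V / θ_c = 969.0 / 18.6 = 52.10 m³/d.

Q_w ≈ 52.1 m³/d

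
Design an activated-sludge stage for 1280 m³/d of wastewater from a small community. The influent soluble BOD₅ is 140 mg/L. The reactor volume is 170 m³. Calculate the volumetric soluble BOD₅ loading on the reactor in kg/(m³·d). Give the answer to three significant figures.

L_v = Q S₀ / V = 1280 × 140 × 10⁻³ / 170.0 = 1.054 kg/(m³·d).

L_v ≈ 1.05 kg soluble BOD₅/(m³·d)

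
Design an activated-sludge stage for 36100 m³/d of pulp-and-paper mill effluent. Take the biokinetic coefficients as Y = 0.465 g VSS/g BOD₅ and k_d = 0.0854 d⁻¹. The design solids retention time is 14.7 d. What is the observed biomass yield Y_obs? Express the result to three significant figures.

Y_obs ≈ 0.206 g VSS/g BOD₅

Correct the yield for decay: Y_obs = Y/(1 + k_d θ_c) = 0.465 / (1 + 0.0854 × 14.7) = 0.465 / 2.255 = 0.2062.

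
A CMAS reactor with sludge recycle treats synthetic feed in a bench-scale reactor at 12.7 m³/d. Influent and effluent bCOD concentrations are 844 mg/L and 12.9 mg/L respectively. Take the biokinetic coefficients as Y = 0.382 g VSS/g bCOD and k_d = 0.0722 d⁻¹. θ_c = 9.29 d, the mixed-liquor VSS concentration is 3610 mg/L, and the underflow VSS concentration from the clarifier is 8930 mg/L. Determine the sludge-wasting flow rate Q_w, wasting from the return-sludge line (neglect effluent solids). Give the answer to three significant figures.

From the SRT design equation V = Y Q (S₀−S) θ_c / [X (1 + k_d θ_c)] = 0.382 × 12.7 × (844 − 12.9) × 9.29 / [3610 × (1 + 0.0722 × 9.29)] = 3.75×10^4 / 6031 = 6.210 m³.
Wasting from the return line (neglecting effluent solids): Q_w = V·X / (θ_c·X_r) = 6.210 × 3610 / (9.29 × 8930) = 0.2702 m³/d.

Q_w ≈ 0.270 m³/d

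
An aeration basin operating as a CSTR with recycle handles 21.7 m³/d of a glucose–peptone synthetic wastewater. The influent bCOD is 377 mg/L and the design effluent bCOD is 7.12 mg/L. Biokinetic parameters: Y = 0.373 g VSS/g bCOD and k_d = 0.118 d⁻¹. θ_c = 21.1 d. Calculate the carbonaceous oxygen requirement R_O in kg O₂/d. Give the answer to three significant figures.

R_O ≈ 6.81 kg O₂/d

Y_obs = Y / (1 + k_d θ_c) = 0.373 / (1 + 0.118 × 21.1) = 0.373 / 3.490 = 0.1069.
ΔS = 377 − 7.12 = 369.9 mg/L, so the substrate removal rate is 21.7 × 369.9/1000 = 8.026 kg bCOD/d.
Net sludge production P_X = 0.1069 × 8.026 = 0.8579 kg VSS/d.
R_O = Q·ΔS − 1.42 P_X = 8.026 − 1.218 = 6.808 kg O₂/d.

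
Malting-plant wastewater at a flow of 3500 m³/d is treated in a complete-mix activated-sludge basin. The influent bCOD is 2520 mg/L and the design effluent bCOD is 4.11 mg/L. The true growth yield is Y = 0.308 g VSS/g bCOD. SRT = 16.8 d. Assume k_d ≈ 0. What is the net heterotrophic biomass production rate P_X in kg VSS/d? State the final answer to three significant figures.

Since k_d ≈ 0, Y_obs = Y = 0.308 g VSS/g bCOD.
Substrate removed = Q·(S₀ − S) = 3500 m³/d × (2520 − 4.11) g/m³ = 8.81×10^6 g/d = 8806 kg/d.
Biomass produced: P_X = Y_obs·Q·ΔS = 0.3080 × 8806 ≈ 2712 kg VSS/d.

P_X ≈ 2710 kg VSS/d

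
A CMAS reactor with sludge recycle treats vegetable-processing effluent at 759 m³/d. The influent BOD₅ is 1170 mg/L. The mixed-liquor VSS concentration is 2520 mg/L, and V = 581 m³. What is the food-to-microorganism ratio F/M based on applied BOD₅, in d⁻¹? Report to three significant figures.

F/M ≈ 0.607 d⁻¹

Food-to-microorganism ratio F/M = Q S₀ / (V X) = 759 × 1170 / (581.0 × 2520) = 0.6065 d⁻¹.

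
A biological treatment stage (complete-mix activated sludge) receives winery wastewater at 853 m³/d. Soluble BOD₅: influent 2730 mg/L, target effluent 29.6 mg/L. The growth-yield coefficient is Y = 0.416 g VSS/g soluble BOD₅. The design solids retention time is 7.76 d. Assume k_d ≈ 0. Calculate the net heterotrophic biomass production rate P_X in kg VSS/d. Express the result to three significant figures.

With endogenous decay neglected, the observed yield equals the true yield: Y_obs = Y = 0.416 g VSS/g soluble BOD₅.
ΔS = 2730 − 29.6 = 2700 mg/L, so the substrate removal rate is 853 × 2700/1000 = 2303 kg soluble BOD₅/d.
Biomass produced: P_X = Y_obs·Q·ΔS = 0.4160 × 2303 ≈ 958.2 kg VSS/d.

P_X ≈ 958 kg VSS/d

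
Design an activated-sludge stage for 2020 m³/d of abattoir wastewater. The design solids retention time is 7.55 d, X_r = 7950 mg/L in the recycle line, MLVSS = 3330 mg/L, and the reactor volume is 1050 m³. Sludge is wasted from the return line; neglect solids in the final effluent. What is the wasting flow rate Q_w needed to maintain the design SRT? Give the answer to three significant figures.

Q_w ≈ 58.3 m³/d

Q_w = (V·X)/(θ_c X_r) = 1050 × 3330 / (7.55 × 7950) = 58.25 m³/d.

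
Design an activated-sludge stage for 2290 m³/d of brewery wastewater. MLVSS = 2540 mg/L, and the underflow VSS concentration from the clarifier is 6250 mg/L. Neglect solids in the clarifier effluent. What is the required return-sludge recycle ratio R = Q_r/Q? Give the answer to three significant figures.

R ≈ 0.685

Solids balance on the clarifier gives (1+R)X = R·X_r, so R = X/(X_r − X) = 2540 / (6250 − 2540) = 0.6846.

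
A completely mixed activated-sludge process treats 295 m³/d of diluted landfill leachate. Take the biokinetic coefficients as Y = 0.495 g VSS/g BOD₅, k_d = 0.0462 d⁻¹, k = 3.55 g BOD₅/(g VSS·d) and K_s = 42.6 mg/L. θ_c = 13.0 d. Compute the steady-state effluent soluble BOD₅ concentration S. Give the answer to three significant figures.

S ≈ 3.21 mg/L

For a completely mixed reactor with recycle the Lawrence–McCarty relation gives S = K_s·(1 + k_d·θ_c) / [θ_c·(Y·k − k_d) − 1] = 42.6 × (1 + 0.0462 × 13.0) / [13.0 × (0.495 × 3.55 − 0.0462) − 1] = 68.19 / 21.24 = 3.210 mg/L.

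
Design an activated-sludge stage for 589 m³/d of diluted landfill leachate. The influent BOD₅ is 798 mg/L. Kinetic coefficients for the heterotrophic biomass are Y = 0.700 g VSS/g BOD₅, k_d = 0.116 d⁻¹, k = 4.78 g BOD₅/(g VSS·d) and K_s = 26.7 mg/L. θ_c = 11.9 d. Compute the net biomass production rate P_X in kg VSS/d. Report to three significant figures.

P_X ≈ 138 kg VSS/d

Effluent substrate depends only on kinetics and SRT: S = K_s(1 + k_d θ_c) / [θ_c(Yk − k_d) − 1] = 26.7 × (1 + 0.116 × 11.9) / [11.9 × (0.700 × 4.78 − 0.116) − 1] = 63.56 / 37.44 = 1.698 mg/L.
Y_obs = Y / (1 + k_d θ_c) = 0.700 / (1 + 0.116 × 11.9) = 0.700 / 2.380 = 0.2941.
Q·(S₀ − S) = 589 × (798 − 1.70) × 10⁻³ = 469.0 kg/d removed.
Biomass produced: P_X = Y_obs·Q·ΔS = 0.2941 × 469.0 ≈ 137.9 kg VSS/d.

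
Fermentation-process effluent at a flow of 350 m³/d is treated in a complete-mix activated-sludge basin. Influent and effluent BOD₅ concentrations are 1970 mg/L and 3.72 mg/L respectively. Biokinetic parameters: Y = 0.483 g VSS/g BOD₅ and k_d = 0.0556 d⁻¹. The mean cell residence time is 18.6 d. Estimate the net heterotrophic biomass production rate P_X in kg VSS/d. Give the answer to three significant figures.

P_X ≈ 163 kg VSS/d

The observed yield is Y_obs = Y/(1 + k_d·θ_c) = 0.483 / (1 + 0.0556 × 18.6) = 0.483 / 2.034 = 0.2374 g VSS per g BOD₅ removed.
Q·(S₀ − S) = 350 × (1970 − 3.72) × 10⁻³ = 688.2 kg/d removed.
P_X = Y_obs · Q(S₀ − S) = 0.2374 × 688.2 = 163.4 kg VSS/d.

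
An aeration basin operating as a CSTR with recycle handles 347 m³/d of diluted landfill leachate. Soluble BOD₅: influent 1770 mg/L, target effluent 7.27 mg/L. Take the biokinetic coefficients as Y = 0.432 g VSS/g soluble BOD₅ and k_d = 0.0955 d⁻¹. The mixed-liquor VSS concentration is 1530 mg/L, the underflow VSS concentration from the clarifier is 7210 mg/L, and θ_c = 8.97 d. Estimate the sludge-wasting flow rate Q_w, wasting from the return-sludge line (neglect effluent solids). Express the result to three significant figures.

Q_w ≈ 19.7 m³/d

Rearranging the biomass balance for a CMAS with decay, V = Y·Q·ΔS·θ_c / [X·(1+k_d θ_c)] = 0.432 × 347 × (1770 − 7.27) × 8.97 / [1530 × (1 + 0.0955 × 8.97)] = 2.37×10^6 / 2841 = 834.4 m³.
Wasting from the return line (neglecting effluent solids): Q_w = V·X / (θ_c·X_r) = 834.4 × 1530 / (8.97 × 7210) = 19.74 m³/d.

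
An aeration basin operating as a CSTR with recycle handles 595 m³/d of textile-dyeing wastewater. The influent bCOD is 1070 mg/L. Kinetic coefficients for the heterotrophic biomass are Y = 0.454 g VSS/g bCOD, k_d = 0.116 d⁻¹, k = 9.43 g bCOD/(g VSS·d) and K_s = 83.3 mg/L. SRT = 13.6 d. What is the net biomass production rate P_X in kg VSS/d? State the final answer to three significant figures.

P_X ≈ 112 kg VSS/d

From the Monod/SRT balance for a CMAS, S = K_s·(1+k_d θ_c)/[θ_c·(Y k − k_d) − 1] = 83.3 × (1 + 0.116 × 13.6) / [13.6 × (0.454 × 9.43 − 0.116) − 1] = 214.7 / 55.65 = 3.859 mg/L.
Observed yield with endogenous decay: Y_obs = Y / (1 + k_d·θ_c) = 0.454 / (1 + 0.116 × 13.6) = 0.454 / 2.578 = 0.1761 g VSS/g bCOD.
Q·(S₀ − S) = 595 × (1070 − 3.86) × 10⁻³ = 634.4 kg/d removed.
Biomass produced: P_X = Y_obs·Q·ΔS = 0.1761 × 634.4 ≈ 111.7 kg VSS/d.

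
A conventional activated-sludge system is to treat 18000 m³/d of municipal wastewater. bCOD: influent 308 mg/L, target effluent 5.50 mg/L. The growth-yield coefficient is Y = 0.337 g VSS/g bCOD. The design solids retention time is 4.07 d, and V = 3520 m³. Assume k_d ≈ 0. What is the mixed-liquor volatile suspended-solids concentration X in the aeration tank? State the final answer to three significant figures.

X = Y·Q·ΔS·θ_c / V = 0.337 × 18000 × (308 − 5.50) × 4.07 / 3520 = 2122 mg/L.

X ≈ 2120 mg/L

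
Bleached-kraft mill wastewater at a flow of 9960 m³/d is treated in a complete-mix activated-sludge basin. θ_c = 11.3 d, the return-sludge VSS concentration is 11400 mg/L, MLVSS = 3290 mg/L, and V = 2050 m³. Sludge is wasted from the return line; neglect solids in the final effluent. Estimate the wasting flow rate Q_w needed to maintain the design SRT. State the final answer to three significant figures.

Q_w ≈ 52.4 m³/d

Q_w = (V·X)/(θ_c X_r) = 2050 × 3290 / (11.3 × 11400) = 52.36 m³/d.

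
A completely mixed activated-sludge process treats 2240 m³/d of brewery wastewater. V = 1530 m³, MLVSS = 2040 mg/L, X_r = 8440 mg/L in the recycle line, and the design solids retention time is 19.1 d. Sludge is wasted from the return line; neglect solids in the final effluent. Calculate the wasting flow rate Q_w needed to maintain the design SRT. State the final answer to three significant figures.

Q_w = (V·X)/(θ_c X_r) = 1530 × 2040 / (19.1 × 8440) = 19.36 m³/d.

Q_w ≈ 19.4 m³/d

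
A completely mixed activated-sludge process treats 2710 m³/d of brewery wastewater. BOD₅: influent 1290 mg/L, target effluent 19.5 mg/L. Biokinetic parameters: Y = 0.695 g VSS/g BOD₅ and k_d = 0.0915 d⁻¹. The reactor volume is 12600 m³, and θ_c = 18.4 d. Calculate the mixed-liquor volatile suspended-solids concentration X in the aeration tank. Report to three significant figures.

From V·X·(1 + k_d·θ_c) = Y·Q·(S₀ − S)·θ_c: X = 0.695 × 2710 × (1290 − 19.5) × 18.4 / [12600 × (1 + 0.0915 × 18.4)] = 1302 mg/L.

X ≈ 1300 mg/L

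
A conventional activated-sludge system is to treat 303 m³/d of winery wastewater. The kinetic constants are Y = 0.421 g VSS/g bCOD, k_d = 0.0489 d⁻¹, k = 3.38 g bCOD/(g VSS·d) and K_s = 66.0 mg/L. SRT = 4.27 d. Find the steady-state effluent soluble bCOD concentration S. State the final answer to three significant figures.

From the Monod/SRT balance for a CMAS, S = K_s·(1+k_d θ_c)/[θ_c·(Y k − k_d) − 1] = 66.0 × (1 + 0.0489 × 4.27) / [4.27 × (0.421 × 3.38 − 0.0489) − 1] = 79.78 / 4.867 = 16.39 mg/L.

S ≈ 16.4 mg/L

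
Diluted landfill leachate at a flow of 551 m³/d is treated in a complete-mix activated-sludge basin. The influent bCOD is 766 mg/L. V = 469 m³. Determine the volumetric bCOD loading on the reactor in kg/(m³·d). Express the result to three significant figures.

L_v ≈ 0.900 kg bCOD/(m³·d)

Applied bCOD load per unit volume = Q·S₀/V = (551 × 766/1000)/469.0 = 0.8999 kg bCOD·m⁻³·d⁻¹.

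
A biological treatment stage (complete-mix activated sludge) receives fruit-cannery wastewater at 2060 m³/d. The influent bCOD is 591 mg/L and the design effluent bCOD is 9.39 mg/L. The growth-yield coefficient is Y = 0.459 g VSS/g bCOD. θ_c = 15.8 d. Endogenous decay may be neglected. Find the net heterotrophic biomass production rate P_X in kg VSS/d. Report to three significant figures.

P_X ≈ 550 kg VSS/d

With endogenous decay neglected, the observed yield equals the true yield: Y_obs = Y = 0.459 g VSS/g bCOD.
Mass of bCOD removed per day: Q(S₀ − S) = 2060 × 581.6 g/m³ = 1198 kg/d.
P_X = Y_obs · Q(S₀ − S) = 0.4590 × 1198 = 549.9 kg VSS/d.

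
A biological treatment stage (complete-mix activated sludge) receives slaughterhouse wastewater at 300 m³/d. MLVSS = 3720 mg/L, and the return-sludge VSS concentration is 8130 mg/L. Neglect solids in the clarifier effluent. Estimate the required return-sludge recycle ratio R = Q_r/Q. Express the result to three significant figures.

R ≈ 0.844

Mass balance around the secondary clarifier (neglecting effluent solids): R = X / (X_r − X) = 3720 / (8130 − 3720) = 0.8435.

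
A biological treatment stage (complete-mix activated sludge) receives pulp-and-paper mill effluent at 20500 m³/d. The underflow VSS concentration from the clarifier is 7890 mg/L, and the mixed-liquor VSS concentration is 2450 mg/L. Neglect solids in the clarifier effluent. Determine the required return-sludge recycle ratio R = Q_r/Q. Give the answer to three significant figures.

Solids balance on the clarifier gives (1+R)X = R·X_r, so R = X/(X_r − X) = 2450 / (7890 − 2450) = 0.4504.

R ≈ 0.450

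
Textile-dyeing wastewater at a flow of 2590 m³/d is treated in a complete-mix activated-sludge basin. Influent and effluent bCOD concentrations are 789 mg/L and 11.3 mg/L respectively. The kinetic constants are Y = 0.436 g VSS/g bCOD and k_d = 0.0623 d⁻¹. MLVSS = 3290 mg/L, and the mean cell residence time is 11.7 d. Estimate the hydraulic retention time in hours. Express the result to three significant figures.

From the SRT design equation V = Y Q (S₀−S) θ_c / [X (1 + k_d θ_c)] = 0.436 × 2590 × (789 − 11.3) × 11.7 / [3290 × (1 + 0.0623 × 11.7)] = 1.03×10^7 / 5688 = 1806 m³.
Hydraulic retention time τ = V/Q = 1806 / 2590 = 0.6975 d = 16.74 h.

τ ≈ 16.7 h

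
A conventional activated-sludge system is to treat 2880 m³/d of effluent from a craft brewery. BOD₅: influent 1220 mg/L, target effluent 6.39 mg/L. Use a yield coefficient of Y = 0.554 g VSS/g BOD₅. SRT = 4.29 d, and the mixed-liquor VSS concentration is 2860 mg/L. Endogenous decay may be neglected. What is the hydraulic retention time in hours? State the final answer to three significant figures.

τ ≈ 24.2 h

Biomass mass balance (decay neglected): V·X = Y·Q·(S₀ − S)·θ_c, so V = 0.554 × 2880 × (1220 − 6.39) × 4.29 / 2860 = 2905 m³.
HRT = V/Q = 2905 m³ / 2880 m³·d⁻¹ = 1.009 d × 24 = 24.20 h.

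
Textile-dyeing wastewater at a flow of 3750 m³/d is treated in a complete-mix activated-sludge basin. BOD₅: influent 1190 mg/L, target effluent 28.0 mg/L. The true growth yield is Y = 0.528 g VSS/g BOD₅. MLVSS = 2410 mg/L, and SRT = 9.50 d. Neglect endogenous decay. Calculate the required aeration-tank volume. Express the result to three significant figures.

V ≈ 9070 m³

With k_d = 0 the design equation reduces to V = Y Q (S₀−S) θ_c / X = 0.528 × 3750 × (1190 − 28.0) × 9.50 / 2410 = 9069 m³.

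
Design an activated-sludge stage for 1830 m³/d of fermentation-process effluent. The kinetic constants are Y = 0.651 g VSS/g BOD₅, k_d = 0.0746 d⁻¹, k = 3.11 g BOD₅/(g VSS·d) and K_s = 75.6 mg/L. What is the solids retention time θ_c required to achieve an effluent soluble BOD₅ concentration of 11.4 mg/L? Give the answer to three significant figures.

θ_c ≈ 5.24 d

At the target effluent, Y k S/(K_s+S) = 0.651×3.11×11.4/87.00 = 0.2653 d⁻¹.
Then 1/θ_c = μ − k_d = 0.2653 − 0.0746 = 0.1907 d⁻¹, giving θ_c = 5.244 d.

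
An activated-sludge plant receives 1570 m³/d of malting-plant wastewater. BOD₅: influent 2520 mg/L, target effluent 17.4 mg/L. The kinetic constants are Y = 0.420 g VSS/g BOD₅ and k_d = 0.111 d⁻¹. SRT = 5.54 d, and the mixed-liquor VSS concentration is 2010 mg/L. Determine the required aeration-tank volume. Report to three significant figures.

From the SRT design equation V = Y Q (S₀−S) θ_c / [X (1 + k_d θ_c)] = 0.420 × 1570 × (2520 − 17.4) × 5.54 / [2010 × (1 + 0.111 × 5.54)] = 9.14×10^6 / 3246 = 2816 m³.

V ≈ 2820 m³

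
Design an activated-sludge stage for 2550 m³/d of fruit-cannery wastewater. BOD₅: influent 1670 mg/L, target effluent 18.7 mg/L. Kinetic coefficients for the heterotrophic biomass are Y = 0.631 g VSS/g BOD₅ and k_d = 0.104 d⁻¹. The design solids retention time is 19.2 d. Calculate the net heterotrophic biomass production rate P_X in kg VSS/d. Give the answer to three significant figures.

P_X ≈ 887 kg VSS/d

Observed yield with endogenous decay: Y_obs = Y / (1 + k_d·θ_c) = 0.631 / (1 + 0.104 × 19.2) = 0.631 / 2.997 = 0.2106 g VSS/g BOD₅.
Q·(S₀ − S) = 2550 × (1670 − 18.7) × 10⁻³ = 4211 kg/d removed.
P_X = Y_obs · Q(S₀ − S) = 0.2106 × 4211 = 886.6 kg VSS/d.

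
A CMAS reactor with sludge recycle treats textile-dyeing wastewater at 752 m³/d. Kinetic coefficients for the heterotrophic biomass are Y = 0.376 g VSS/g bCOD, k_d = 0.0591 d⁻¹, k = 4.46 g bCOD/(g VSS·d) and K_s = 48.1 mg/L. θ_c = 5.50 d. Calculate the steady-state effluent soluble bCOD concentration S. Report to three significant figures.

S ≈ 8.07 mg/L

For a completely mixed reactor with recycle the Lawrence–McCarty relation gives S = K_s·(1 + k_d·θ_c) / [θ_c·(Y·k − k_d) − 1] = 48.1 × (1 + 0.0591 × 5.50) / [5.50 × (0.376 × 4.46 − 0.0591) − 1] = 63.73 / 7.898 = 8.070 mg/L.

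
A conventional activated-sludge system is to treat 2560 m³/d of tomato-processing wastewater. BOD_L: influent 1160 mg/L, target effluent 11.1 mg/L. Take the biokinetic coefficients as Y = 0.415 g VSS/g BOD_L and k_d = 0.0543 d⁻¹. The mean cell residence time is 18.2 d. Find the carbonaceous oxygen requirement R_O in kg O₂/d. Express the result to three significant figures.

The observed yield is Y_obs = Y/(1 + k_d·θ_c) = 0.415 / (1 + 0.0543 × 18.2) = 0.415 / 1.988 = 0.2087 g VSS per g BOD_L removed.
Mass of BOD_L removed per day: Q(S₀ − S) = 2560 × 1149 g/m³ = 2941 kg/d.
Net sludge production P_X = 0.2087 × 2941 = 613.9 kg VSS/d.
R_O = Q·(S₀ − S) − 1.42·P_X = 2941 − 1.42 × 613.9 = 2069 kg O₂/d.

R_O ≈ 2070 kg O₂/d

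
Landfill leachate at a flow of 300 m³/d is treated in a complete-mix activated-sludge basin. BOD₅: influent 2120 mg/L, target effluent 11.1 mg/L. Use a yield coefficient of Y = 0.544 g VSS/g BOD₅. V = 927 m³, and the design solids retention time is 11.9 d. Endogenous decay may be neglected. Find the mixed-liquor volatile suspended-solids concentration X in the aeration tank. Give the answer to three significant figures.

X ≈ 4420 mg/L

From V·X = Y·Q·(S₀ − S)·θ_c (decay neglected): X = 0.544 × 300 × (2120 − 11.1) × 11.9 / 927 = 4418 mg/L.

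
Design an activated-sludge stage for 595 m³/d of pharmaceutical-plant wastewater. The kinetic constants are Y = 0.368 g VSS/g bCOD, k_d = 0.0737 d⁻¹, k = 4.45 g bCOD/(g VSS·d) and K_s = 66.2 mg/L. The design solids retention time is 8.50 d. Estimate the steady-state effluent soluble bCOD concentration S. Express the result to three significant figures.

Effluent substrate depends only on kinetics and SRT: S = K_s(1 + k_d θ_c) / [θ_c(Yk − k_d) − 1] = 66.2 × (1 + 0.0737 × 8.50) / [8.50 × (0.368 × 4.45 − 0.0737) − 1] = 107.7 / 12.29 = 8.759 mg/L.

S ≈ 8.76 mg/L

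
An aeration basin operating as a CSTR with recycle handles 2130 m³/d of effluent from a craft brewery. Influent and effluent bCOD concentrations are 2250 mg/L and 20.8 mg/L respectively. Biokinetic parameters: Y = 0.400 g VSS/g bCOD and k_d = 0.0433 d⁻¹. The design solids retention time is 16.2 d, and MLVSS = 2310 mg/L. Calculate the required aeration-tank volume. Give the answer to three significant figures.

Steady-state biomass mass balance: V·X·(1 + k_d·θ_c) = Y·Q·(S₀ − S)·θ_c, so V = 0.400 × 2130 × (2250 − 20.8) × 16.2 / [2310 × (1 + 0.0433 × 16.2)] = 3.08×10^7 / 3930 = 7828 m³.

V ≈ 7830 m³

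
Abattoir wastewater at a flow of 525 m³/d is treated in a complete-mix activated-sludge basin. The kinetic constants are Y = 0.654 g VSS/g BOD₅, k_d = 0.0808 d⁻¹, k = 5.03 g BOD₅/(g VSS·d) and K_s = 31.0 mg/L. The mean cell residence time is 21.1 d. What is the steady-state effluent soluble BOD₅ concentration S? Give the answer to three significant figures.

Effluent substrate depends only on kinetics and SRT: S = K_s(1 + k_d θ_c) / [θ_c(Yk − k_d) − 1] = 31.0 × (1 + 0.0808 × 21.1) / [21.1 × (0.654 × 5.03 − 0.0808) − 1] = 83.85 / 66.71 = 1.257 mg/L.

S ≈ 1.26 mg/L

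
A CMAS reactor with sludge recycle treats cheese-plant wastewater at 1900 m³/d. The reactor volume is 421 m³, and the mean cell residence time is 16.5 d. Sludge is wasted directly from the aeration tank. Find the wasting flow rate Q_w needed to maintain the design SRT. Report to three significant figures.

With mixed-liquor wasting, θ_c = V/Q_w, so Q_w = V/θ_c = 421.0/16.5 = 25.52 m³/d.

Q_w ≈ 25.5 m³/d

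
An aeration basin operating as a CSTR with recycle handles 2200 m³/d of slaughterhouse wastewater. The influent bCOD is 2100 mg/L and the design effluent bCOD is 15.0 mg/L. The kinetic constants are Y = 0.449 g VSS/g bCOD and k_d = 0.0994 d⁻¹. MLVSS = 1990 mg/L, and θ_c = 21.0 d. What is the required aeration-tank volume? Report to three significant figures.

Steady-state biomass mass balance: V·X·(1 + k_d·θ_c) = Y·Q·(S₀ − S)·θ_c, so V = 0.449 × 2200 × (2100 − 15.0) × 21.0 / [1990 × (1 + 0.0994 × 21.0)] = 4.33×10^7 / 6144 = 7040 m³.

V ≈ 7040 m³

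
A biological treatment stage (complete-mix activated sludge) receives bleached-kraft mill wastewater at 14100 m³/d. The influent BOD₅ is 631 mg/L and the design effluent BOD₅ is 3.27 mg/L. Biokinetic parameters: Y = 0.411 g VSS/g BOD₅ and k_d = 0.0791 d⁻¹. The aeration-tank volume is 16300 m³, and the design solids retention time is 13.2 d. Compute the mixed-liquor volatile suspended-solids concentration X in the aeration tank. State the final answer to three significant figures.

X ≈ 1440 mg/L

X = Y·Q·ΔS·θ_c / [V·(1 + k_d θ_c)] = 0.411 × 14100 × (631 − 3.27) × 13.2 / [16300 × (1 + 0.0791 × 13.2)] = 1441 mg/L.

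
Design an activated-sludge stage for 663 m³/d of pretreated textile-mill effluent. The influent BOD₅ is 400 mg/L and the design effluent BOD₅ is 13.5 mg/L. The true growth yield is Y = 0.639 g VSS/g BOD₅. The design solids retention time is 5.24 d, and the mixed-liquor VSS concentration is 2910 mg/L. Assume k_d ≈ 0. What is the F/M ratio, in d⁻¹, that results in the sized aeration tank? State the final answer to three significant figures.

V·X = Y·Q·ΔS·θ_c gives V = 0.639 × 663 × (400 − 13.5) × 5.24 / 2910 = 294.9 m³.
Food-to-microorganism ratio F/M = Q S₀ / (V X) = 663 × 400 / (294.9 × 2910) = 0.3091 d⁻¹.

F/M ≈ 0.309 d⁻¹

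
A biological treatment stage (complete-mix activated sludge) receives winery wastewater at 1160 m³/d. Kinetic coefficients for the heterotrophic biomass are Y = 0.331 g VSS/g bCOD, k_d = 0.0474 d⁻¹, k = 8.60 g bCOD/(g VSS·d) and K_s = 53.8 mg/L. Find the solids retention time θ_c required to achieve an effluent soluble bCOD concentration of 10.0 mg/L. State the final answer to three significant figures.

θ_c ≈ 2.51 d

Specific growth rate at S = 10.0 mg/L: μ = YkS/(K_s+S) = 0.331·8.60·10.0/(53.8+10.0) = 0.4462 d⁻¹.
1/θ_c = 0.4462 − 0.0474 = 0.3988 d⁻¹, so θ_c = 2.508 d.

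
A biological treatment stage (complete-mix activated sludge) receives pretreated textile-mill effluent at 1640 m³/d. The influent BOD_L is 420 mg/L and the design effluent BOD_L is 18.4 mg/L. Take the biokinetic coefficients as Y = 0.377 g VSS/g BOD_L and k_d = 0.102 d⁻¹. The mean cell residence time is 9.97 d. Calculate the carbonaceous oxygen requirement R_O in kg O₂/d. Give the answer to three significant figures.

R_O ≈ 484 kg O₂/d

Y_obs = Y / (1 + k_d θ_c) = 0.377 / (1 + 0.102 × 9.97) = 0.377 / 2.017 = 0.1869.
ΔS = 420 − 18.4 = 401.6 mg/L, so the substrate removal rate is 1640 × 401.6/1000 = 658.6 kg BOD_L/d.
Biomass synthesised: P_X = Y_obs × 658.6 = 123.1 kg VSS/d.
R_O = Q·(S₀ − S) − 1.42·P_X = 658.6 − 1.42 × 123.1 = 483.8 kg O₂/d.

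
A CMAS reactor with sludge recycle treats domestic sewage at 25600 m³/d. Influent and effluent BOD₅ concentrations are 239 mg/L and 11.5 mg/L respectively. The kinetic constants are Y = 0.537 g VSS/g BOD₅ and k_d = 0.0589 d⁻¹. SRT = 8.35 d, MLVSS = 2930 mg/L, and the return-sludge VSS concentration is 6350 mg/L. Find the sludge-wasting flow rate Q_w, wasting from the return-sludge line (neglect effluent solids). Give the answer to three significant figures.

Q_w ≈ 330 m³/d

Steady-state biomass mass balance: V·X·(1 + k_d·θ_c) = Y·Q·(S₀ − S)·θ_c, so V = 0.537 × 25600 × (239 − 11.5) × 8.35 / [2930 × (1 + 0.0589 × 8.35)] = 2.61×10^7 / 4371 = 5974 m³.
θ_c = V·X/(Q_w·X_r) when wasting from the recycle, so Q_w = V·X/(θ_c·X_r) = 5974 × 2930 / (8.35 × 6350) = 330.1 m³/d.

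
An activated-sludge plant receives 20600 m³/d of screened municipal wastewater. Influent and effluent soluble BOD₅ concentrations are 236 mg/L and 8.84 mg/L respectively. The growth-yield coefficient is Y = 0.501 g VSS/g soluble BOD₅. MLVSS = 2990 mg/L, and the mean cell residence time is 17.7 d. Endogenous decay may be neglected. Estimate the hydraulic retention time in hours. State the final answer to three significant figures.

τ ≈ 16.2 h

Biomass mass balance (decay neglected): V·X = Y·Q·(S₀ − S)·θ_c, so V = 0.501 × 20600 × (236 − 8.84) × 17.7 / 2990 = 13878 m³.
Hydraulic retention time τ = V/Q = 13878 / 20600 = 0.6737 d = 16.17 h.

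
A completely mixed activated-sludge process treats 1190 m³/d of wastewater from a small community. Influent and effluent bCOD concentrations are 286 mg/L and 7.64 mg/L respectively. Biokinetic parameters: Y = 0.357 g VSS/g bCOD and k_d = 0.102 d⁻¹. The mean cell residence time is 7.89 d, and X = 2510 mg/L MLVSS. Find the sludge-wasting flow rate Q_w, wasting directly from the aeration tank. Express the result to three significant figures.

Q_w ≈ 26.1 m³/d

Steady-state biomass mass balance: V·X·(1 + k_d·θ_c) = Y·Q·(S₀ − S)·θ_c, so V = 0.357 × 1190 × (286 − 7.64) × 7.89 / [2510 × (1 + 0.102 × 7.89)] = 9.33×10^5 / 4530 = 206.0 m³.
Wasting from the aeration tank: Q_w = V / θ_c = 206.0 / 7.89 = 26.11 m³/d.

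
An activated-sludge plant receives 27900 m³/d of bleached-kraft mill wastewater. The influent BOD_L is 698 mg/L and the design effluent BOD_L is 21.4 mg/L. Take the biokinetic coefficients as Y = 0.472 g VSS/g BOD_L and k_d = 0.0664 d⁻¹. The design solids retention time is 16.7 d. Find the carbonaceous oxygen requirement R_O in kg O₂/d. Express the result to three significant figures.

R_O ≈ 12900 kg O₂/d

The observed yield is Y_obs = Y/(1 + k_d·θ_c) = 0.472 / (1 + 0.0664 × 16.7) = 0.472 / 2.109 = 0.2238 g VSS per g BOD_L removed.
ΔS = 698 − 21.4 = 676.6 mg/L, so the substrate removal rate is 27900 × 676.6/1000 = 18877 kg BOD_L/d.
Biomass synthesised: P_X = Y_obs × 18877 = 4225 kg VSS/d.
R_O = Q·(S₀ − S) − 1.42·P_X = 18877 − 1.42 × 4225 = 12878 kg O₂/d.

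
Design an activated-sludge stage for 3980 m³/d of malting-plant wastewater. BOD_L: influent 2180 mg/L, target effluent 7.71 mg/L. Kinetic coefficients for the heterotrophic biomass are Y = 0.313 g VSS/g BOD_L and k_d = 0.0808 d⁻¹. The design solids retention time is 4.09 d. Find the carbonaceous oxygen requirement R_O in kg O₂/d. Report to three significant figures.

Correct the yield for decay: Y_obs = Y/(1 + k_d θ_c) = 0.313 / (1 + 0.0808 × 4.09) = 0.313 / 1.330 = 0.2353.
Mass of BOD_L removed per day: Q(S₀ − S) = 3980 × 2172 g/m³ = 8646 kg/d.
Biomass synthesised: P_X = Y_obs × 8646 = 2034 kg VSS/d.
R_O = Q·ΔS − 1.42 P_X = 8646 − 2888 = 5758 kg O₂/d.

R_O ≈ 5760 kg O₂/d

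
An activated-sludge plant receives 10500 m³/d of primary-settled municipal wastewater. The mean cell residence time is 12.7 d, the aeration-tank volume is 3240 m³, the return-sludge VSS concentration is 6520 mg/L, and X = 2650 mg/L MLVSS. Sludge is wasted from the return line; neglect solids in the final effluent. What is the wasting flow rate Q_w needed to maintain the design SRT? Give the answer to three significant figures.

Q_w ≈ 104 m³/d

Q_w = (V·X)/(θ_c X_r) = 3240 × 2650 / (12.7 × 6520) = 103.7 m³/d.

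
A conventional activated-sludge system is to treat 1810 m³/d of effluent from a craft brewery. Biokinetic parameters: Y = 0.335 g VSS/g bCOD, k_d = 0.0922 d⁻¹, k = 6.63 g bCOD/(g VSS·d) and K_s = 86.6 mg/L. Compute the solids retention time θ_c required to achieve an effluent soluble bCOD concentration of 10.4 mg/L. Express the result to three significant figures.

θ_c ≈ 6.85 d

At the target effluent, Y k S/(K_s+S) = 0.335×6.63×10.4/97.00 = 0.2381 d⁻¹.
Then 1/θ_c = μ − k_d = 0.2381 − 0.0922 = 0.1459 d⁻¹, giving θ_c = 6.852 d.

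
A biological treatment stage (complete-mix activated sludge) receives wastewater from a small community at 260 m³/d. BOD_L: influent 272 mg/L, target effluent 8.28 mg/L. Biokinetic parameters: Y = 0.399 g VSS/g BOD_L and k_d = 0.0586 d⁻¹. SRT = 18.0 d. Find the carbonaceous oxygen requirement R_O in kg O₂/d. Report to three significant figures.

R_O ≈ 49.7 kg O₂/d

The observed yield is Y_obs = Y/(1 + k_d·θ_c) = 0.399 / (1 + 0.0586 × 18.0) = 0.399 / 2.055 = 0.1942 g VSS per g BOD_L removed.
ΔS = 272 − 8.28 = 263.7 mg/L, so the substrate removal rate is 260 × 263.7/1000 = 68.57 kg BOD_L/d.
Biomass synthesised: P_X = Y_obs × 68.57 = 13.31 kg VSS/d.
R_O = Q·ΔS − 1.42 P_X = 68.57 − 18.91 = 49.66 kg O₂/d.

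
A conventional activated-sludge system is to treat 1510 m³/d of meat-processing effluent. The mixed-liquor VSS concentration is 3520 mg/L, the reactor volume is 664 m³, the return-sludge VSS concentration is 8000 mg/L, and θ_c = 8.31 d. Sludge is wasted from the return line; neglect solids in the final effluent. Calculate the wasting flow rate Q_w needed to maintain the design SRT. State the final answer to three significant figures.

Q_w ≈ 35.2 m³/d

Wasting from the return line (neglecting effluent solids): Q_w = V·X / (θ_c·X_r) = 664.0 × 3520 / (8.31 × 8000) = 35.16 m³/d.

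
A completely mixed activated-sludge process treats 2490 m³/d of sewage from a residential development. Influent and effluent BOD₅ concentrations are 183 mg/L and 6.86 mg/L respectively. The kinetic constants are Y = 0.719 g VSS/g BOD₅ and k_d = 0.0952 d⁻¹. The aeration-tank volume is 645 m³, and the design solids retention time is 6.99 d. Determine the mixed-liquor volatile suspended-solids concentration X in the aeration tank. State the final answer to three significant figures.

Solving the biomass balance for X: X = Y Q (S₀−S) θ_c / [V (1+k_d θ_c)] = 0.719 × 2490 × (183 − 6.86) × 6.99 / [645 × (1 + 0.0952 × 6.99)] = 2052 mg/L.

X ≈ 2050 mg/L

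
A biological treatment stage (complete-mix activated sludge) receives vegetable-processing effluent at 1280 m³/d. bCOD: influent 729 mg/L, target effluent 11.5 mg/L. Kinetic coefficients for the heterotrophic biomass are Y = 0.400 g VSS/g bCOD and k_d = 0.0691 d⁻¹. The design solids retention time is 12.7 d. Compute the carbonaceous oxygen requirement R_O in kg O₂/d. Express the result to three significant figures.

Observed yield with endogenous decay: Y_obs = Y / (1 + k_d·θ_c) = 0.400 / (1 + 0.0691 × 12.7) = 0.400 / 1.878 = 0.2130 g VSS/g bCOD.
Q·(S₀ − S) = 1280 × (729 − 11.5) × 10⁻³ = 918.4 kg/d removed.
Biomass synthesised: P_X = Y_obs × 918.4 = 195.7 kg VSS/d.
Carbonaceous O₂ demand = substrate oxidised − cell-mass equivalent = 918.4 − 1.42 × 195.7 = 640.6 kg O₂/d.

R_O ≈ 641 kg O₂/d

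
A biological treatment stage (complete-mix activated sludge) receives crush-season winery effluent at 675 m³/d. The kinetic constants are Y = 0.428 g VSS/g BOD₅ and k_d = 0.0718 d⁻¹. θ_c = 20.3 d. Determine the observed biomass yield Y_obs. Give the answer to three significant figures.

Y_obs ≈ 0.174 g VSS/g BOD₅

Correct the yield for decay: Y_obs = Y/(1 + k_d θ_c) = 0.428 / (1 + 0.0718 × 20.3) = 0.428 / 2.458 = 0.1742.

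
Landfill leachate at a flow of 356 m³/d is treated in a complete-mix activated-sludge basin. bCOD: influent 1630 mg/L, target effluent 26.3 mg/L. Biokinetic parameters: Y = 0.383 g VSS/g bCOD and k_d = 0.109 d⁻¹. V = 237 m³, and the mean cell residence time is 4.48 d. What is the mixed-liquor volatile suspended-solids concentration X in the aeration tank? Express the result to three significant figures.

X = Y·Q·ΔS·θ_c / [V·(1 + k_d θ_c)] = 0.383 × 356 × (1630 − 26.3) × 4.48 / [237 × (1 + 0.109 × 4.48)] = 2777 mg/L.

X ≈ 2780 mg/L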